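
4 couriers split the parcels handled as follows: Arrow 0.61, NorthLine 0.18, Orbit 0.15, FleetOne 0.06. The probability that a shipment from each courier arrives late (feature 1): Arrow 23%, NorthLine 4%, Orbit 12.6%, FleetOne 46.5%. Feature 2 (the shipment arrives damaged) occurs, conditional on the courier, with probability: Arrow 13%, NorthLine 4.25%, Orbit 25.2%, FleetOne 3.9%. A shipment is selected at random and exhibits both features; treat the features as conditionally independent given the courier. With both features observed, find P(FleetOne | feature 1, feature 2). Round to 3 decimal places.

By Bayes' rule, posterior ∝ prior × likelihood:
  Arrow: 0.61 × 0.23 × 0.13 = 0.018239
  NorthLine: 0.18 × 0.04 × 0.0425 = 0.000306
  Orbit: 0.15 × 0.126 × 0.252 = 0.0047628
  FleetOne: 0.06 × 0.465 × 0.039 = 0.0010881
Normalizing constant = 0.0243959.
P(FleetOne | evidence) = 0.0010881 / 0.0243959 ≈ 0.045.

0.045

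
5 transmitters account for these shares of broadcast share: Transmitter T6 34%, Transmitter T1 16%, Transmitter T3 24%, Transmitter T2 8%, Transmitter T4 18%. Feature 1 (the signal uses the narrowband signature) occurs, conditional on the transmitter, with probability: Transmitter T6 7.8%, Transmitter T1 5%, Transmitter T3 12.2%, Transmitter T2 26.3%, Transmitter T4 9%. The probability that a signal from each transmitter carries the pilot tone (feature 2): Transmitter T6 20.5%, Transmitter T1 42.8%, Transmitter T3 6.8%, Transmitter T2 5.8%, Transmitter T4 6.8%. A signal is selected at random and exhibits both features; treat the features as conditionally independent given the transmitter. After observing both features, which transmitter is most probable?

Transmitter T6

Prior × likelihood for each hypothesis:
  Transmitter T6: 0.34 × 0.078 × 0.205 = 0.0054366
  Transmitter T1: 0.16 × 0.05 × 0.428 = 0.003424
  Transmitter T3: 0.24 × 0.122 × 0.068 = 0.00199104
  Transmitter T2: 0.08 × 0.263 × 0.058 = 0.00122032
  Transmitter T4: 0.18 × 0.09 × 0.068 = 0.0011016
Sum = 0.01317356.
Largest term belongs to Transmitter T6, so Transmitter T6 is most probable.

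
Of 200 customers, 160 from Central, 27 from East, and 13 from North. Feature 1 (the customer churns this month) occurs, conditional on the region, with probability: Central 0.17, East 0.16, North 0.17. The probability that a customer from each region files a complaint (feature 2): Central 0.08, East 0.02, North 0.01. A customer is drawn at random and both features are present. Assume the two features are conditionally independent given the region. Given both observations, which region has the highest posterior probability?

Compute prior × likelihood for every hypothesis:
  Central: 0.8 × 0.17 × 0.08 = 0.01088
  East: 0.135 × 0.16 × 0.02 = 0.000432
  North: 0.065 × 0.17 × 0.01 = 0.0001105
Total = 0.0114225.
Largest term belongs to Central, so Central is most probable.

Central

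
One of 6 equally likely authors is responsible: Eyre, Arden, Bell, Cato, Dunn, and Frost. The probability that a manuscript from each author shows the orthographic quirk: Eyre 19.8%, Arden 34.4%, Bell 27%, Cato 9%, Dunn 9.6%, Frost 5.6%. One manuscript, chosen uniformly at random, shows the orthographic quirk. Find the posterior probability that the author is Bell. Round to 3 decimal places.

With a uniform prior (1/6 each), posterior ∝ likelihood:
  Eyre: 0.198
  Arden: 0.344
  Bell: 0.27
  Cato: 0.09
  Dunn: 0.096
  Frost: 0.056
Total = 1.054.
P(Bell | evidence) = 0.27 / 1.054 ≈ 0.256.

0.256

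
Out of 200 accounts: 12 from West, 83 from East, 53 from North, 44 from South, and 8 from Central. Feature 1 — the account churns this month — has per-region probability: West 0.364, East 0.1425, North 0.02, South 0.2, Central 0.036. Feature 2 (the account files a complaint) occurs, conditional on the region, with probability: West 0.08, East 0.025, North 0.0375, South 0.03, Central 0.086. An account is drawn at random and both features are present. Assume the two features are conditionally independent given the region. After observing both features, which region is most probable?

Unnormalized posteriors (prior × likelihood):
  West: 0.06 × 0.364 × 0.08 = 0.0017472
  East: 0.415 × 0.1425 × 0.025 = 0.0014784375
  North: 0.265 × 0.02 × 0.0375 = 0.00019875
  South: 0.22 × 0.2 × 0.03 = 0.00132
  Central: 0.04 × 0.036 × 0.086 = 0.00012384
Total = 0.0048682275.
Largest term belongs to West, so West is most probable.

West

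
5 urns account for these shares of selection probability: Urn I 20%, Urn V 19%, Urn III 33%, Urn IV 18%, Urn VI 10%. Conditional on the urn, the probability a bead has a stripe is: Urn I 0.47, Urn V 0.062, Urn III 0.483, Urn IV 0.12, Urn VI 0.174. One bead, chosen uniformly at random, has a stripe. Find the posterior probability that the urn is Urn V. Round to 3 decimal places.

0.039

By Bayes' rule, posterior ∝ prior × likelihood:
  Urn I: 0.2 × 0.47 = 0.094
  Urn V: 0.19 × 0.062 = 0.01178
  Urn III: 0.33 × 0.483 = 0.15939
  Urn IV: 0.18 × 0.12 = 0.0216
  Urn VI: 0.1 × 0.174 = 0.0174
Sum = 0.30417.
P(Urn V | evidence) = 0.01178 / 0.30417 ≈ 0.039.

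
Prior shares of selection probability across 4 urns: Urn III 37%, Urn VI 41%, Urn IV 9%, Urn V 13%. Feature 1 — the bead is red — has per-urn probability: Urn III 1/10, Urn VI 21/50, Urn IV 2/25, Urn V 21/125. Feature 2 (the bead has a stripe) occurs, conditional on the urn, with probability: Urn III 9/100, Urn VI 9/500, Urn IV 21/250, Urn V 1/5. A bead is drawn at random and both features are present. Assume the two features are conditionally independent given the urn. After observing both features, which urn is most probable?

Urn V

Compute prior × likelihood for every hypothesis:
  Urn III: 0.37 × 0.1 × 0.09 = 0.00333
  Urn VI: 0.41 × 0.42 × 0.018 = 0.0030996
  Urn IV: 0.09 × 0.08 × 0.084 = 0.0006048
  Urn V: 0.13 × 0.168 × 0.2 = 0.004368
Normalizing constant = 0.0114024.
Largest term belongs to Urn V, so Urn V is most probable.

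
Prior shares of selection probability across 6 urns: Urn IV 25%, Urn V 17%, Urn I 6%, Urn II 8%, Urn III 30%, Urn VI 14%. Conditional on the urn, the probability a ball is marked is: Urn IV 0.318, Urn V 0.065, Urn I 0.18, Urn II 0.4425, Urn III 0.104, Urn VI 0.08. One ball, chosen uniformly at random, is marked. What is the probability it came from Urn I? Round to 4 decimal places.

Unnormalized posteriors (prior × likelihood):
  Urn IV: 0.25 × 0.318 = 0.0795
  Urn V: 0.17 × 0.065 = 0.01105
  Urn I: 0.06 × 0.18 = 0.0108
  Urn II: 0.08 × 0.4425 = 0.0354
  Urn III: 0.3 × 0.104 = 0.0312
  Urn VI: 0.14 × 0.08 = 0.0112
Sum = 0.17915.
P(Urn I | evidence) = 0.0108 / 0.17915 ≈ 0.0603.

0.0603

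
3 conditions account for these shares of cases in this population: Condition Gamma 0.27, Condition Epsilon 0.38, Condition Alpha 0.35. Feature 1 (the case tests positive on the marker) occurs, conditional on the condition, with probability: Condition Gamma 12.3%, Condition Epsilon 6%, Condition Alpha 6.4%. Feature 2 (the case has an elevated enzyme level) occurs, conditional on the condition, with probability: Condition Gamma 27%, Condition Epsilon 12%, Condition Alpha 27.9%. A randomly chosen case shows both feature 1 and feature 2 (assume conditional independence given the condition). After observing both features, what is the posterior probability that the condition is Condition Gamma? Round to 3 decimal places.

Prior × likelihood for each hypothesis:
  Condition Gamma: 0.27 × 0.123 × 0.27 = 0.0089667
  Condition Epsilon: 0.38 × 0.06 × 0.12 = 0.002736
  Condition Alpha: 0.35 × 0.064 × 0.279 = 0.0062496
Total = 0.0179523.
P(Condition Gamma | evidence) = 0.0089667 / 0.0179523 ≈ 0.499.

0.499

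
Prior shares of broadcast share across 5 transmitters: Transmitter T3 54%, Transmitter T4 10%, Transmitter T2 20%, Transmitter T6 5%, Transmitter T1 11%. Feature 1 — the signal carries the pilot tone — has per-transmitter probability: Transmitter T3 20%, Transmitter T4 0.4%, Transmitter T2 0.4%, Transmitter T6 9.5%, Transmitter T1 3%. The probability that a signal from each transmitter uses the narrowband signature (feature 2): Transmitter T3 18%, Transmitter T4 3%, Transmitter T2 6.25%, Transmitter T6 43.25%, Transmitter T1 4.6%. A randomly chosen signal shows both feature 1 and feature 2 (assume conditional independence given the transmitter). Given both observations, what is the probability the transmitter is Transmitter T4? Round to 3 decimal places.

By Bayes' rule, posterior ∝ prior × likelihood:
  Transmitter T3: 0.54 × 0.2 × 0.18 = 0.01944
  Transmitter T4: 0.1 × 0.004 × 0.03 = 0.000012
  Transmitter T2: 0.2 × 0.004 × 0.0625 = 0.00005
  Transmitter T6: 0.05 × 0.095 × 0.4325 = 0.002054375
  Transmitter T1: 0.11 × 0.03 × 0.046 = 0.0001518
Normalizing constant = 0.021708175.
P(Transmitter T4 | evidence) = 0.000012 / 0.021708175 ≈ 0.001.

0.001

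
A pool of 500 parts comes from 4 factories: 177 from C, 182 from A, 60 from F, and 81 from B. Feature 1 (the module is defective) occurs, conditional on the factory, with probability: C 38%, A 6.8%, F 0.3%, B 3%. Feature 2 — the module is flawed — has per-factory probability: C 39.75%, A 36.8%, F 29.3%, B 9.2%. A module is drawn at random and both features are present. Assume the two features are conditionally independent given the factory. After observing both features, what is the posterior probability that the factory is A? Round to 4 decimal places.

0.1443

Unnormalized posteriors (prior × likelihood):
  C: 0.354 × 0.38 × 0.3975 = 0.0534717
  A: 0.364 × 0.068 × 0.368 = 0.009108736
  F: 0.12 × 0.003 × 0.293 = 0.00010548
  B: 0.162 × 0.03 × 0.092 = 0.00044712
Sum = 0.063133036.
P(A | evidence) = 0.009108736 / 0.063133036 ≈ 0.1443.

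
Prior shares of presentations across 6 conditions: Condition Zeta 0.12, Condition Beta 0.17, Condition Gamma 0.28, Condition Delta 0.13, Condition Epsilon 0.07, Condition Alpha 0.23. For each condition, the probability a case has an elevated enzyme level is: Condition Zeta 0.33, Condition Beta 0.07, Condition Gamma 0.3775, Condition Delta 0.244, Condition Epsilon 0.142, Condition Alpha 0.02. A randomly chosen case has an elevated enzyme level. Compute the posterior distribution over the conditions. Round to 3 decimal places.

Condition Zeta 0.195, Condition Beta 0.058, Condition Gamma 0.520, Condition Delta 0.156, Condition Epsilon 0.049, Condition Alpha 0.023

By Bayes' rule, posterior ∝ prior × likelihood:
  Condition Zeta: 0.12 × 0.33 = 0.0396
  Condition Beta: 0.17 × 0.07 = 0.0119
  Condition Gamma: 0.28 × 0.3775 = 0.1057
  Condition Delta: 0.13 × 0.244 = 0.03172
  Condition Epsilon: 0.07 × 0.142 = 0.00994
  Condition Alpha: 0.23 × 0.02 = 0.0046
Sum = 0.20346.
P(Condition Zeta | elevated) = 0.0396/0.20346 ≈ 0.195
P(Condition Beta | elevated) = 0.0119/0.20346 ≈ 0.058
P(Condition Gamma | elevated) = 0.1057/0.20346 ≈ 0.520
P(Condition Delta | elevated) = 0.03172/0.20346 ≈ 0.156
P(Condition Epsilon | elevated) = 0.00994/0.20346 ≈ 0.049
P(Condition Alpha | elevated) = 0.0046/0.20346 ≈ 0.023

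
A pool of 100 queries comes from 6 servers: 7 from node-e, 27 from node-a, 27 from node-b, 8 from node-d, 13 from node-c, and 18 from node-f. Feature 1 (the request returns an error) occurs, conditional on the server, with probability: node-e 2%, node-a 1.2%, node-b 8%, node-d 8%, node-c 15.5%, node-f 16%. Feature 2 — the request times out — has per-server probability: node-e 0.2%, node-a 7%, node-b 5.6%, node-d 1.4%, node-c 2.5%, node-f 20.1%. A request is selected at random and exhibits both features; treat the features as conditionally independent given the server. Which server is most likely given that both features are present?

By Bayes' rule, posterior ∝ prior × likelihood:
  node-e: 0.07 × 0.02 × 0.002 = 0.0000028
  node-a: 0.27 × 0.012 × 0.07 = 0.0002268
  node-b: 0.27 × 0.08 × 0.056 = 0.0012096
  node-d: 0.08 × 0.08 × 0.014 = 0.0000896
  node-c: 0.13 × 0.155 × 0.025 = 0.00050375
  node-f: 0.18 × 0.16 × 0.201 = 0.0057888
Total = 0.00782135.
Largest term belongs to node-f, so node-f is most probable.

node-f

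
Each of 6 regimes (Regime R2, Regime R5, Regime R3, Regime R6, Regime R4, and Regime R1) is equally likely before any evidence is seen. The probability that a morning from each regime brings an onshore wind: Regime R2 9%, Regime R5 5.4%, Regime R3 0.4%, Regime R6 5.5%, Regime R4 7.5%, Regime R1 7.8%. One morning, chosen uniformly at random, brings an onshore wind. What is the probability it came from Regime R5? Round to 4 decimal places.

With a uniform prior (1/6 each), posterior ∝ likelihood:
  Regime R2: 0.09
  Regime R5: 0.054
  Regime R3: 0.004
  Regime R6: 0.055
  Regime R4: 0.075
  Regime R1: 0.078
Normalizing constant = 0.356.
P(Regime R5 | evidence) = 0.054 / 0.356 ≈ 0.1517.

0.1517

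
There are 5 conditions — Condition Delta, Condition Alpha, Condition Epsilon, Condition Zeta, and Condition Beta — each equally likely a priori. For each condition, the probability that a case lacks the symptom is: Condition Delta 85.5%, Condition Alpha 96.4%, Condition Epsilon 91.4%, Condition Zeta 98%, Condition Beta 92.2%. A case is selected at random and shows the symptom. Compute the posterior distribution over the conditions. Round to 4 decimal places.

Condition Delta 0.3973, Condition Alpha 0.0986, Condition Epsilon 0.2356, Condition Zeta 0.0548, Condition Beta 0.2137

Taking complements, P(symptomatic | each) = Condition Delta 0.145, Condition Alpha 0.036, Condition Epsilon 0.086, Condition Zeta 0.02, Condition Beta 0.078.
Since the prior is uniform, the posterior is proportional to the likelihood:
  Condition Delta: 0.145
  Condition Alpha: 0.036
  Condition Epsilon: 0.086
  Condition Zeta: 0.02
  Condition Beta: 0.078
Total = 0.365.
P(Condition Delta | symptomatic) = 0.145/0.365 ≈ 0.3973
P(Condition Alpha | symptomatic) = 0.036/0.365 ≈ 0.0986
P(Condition Epsilon | symptomatic) = 0.086/0.365 ≈ 0.2356
P(Condition Zeta | symptomatic) = 0.02/0.365 ≈ 0.0548
P(Condition Beta | symptomatic) = 0.078/0.365 ≈ 0.2137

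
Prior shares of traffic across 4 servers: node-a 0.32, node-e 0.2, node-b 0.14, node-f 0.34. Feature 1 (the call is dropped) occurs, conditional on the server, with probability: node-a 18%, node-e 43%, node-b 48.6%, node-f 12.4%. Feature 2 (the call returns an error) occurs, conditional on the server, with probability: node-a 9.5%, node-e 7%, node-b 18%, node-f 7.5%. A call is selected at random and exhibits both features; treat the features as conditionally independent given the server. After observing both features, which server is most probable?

node-b

Prior × likelihood for each hypothesis:
  node-a: 0.32 × 0.18 × 0.095 = 0.005472
  node-e: 0.2 × 0.43 × 0.07 = 0.00602
  node-b: 0.14 × 0.486 × 0.18 = 0.0122472
  node-f: 0.34 × 0.124 × 0.075 = 0.003162
Normalizing constant = 0.0269012.
Largest term belongs to node-b, so node-b is most probable.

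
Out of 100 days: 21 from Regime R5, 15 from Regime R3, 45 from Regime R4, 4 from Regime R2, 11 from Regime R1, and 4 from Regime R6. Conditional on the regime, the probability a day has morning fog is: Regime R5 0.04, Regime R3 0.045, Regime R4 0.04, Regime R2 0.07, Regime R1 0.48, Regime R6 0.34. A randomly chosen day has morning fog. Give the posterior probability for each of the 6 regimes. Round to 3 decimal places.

Regime R5 0.082, Regime R3 0.066, Regime R4 0.176, Regime R2 0.027, Regime R1 0.516, Regime R6 0.133

Compute prior × likelihood for every hypothesis:
  Regime R5: 0.21 × 0.04 = 0.0084
  Regime R3: 0.15 × 0.045 = 0.00675
  Regime R4: 0.45 × 0.04 = 0.018
  Regime R2: 0.04 × 0.07 = 0.0028
  Regime R1: 0.11 × 0.48 = 0.0528
  Regime R6: 0.04 × 0.34 = 0.0136
Sum = 0.10235.
P(Regime R5 | fog) = 0.0084/0.10235 ≈ 0.082
P(Regime R3 | fog) = 0.00675/0.10235 ≈ 0.066
P(Regime R4 | fog) = 0.018/0.10235 ≈ 0.176
P(Regime R2 | fog) = 0.0028/0.10235 ≈ 0.027
P(Regime R1 | fog) = 0.0528/0.10235 ≈ 0.516
P(Regime R6 | fog) = 0.0136/0.10235 ≈ 0.133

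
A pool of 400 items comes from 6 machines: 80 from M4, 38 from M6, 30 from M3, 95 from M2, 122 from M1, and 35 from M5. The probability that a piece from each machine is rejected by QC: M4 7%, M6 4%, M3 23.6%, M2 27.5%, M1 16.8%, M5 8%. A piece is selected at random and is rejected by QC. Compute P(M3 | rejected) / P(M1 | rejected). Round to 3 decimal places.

0.345

Compute prior × likelihood for every hypothesis:
  M4: 0.2 × 0.07 = 0.014
  M6: 0.095 × 0.04 = 0.0038
  M3: 0.075 × 0.236 = 0.0177
  M2: 0.2375 × 0.275 = 0.0653125
  M1: 0.305 × 0.168 = 0.05124
  M5: 0.0875 × 0.08 = 0.007
Total = 0.1590525.
The ratio is 0.0177 / 0.05124 (the normalizer cancels) = 0.345.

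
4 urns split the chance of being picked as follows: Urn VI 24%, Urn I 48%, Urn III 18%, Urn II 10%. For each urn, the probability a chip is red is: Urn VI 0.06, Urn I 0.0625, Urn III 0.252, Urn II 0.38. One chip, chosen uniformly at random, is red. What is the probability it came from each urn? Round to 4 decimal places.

Unnormalized posteriors (prior × likelihood):
  Urn VI: 0.24 × 0.06 = 0.0144
  Urn I: 0.48 × 0.0625 = 0.03
  Urn III: 0.18 × 0.252 = 0.04536
  Urn II: 0.1 × 0.38 = 0.038
Total = 0.12776.
P(Urn VI | red) = 0.0144/0.12776 ≈ 0.1127
P(Urn I | red) = 0.03/0.12776 ≈ 0.2348
P(Urn III | red) = 0.04536/0.12776 ≈ 0.3550
P(Urn II | red) = 0.038/0.12776 ≈ 0.2974
(Check: 0.1127+0.2348+0.3550+0.2974 = 0.9999.)

Urn VI 0.1127, Urn I 0.2348, Urn III 0.3550, Urn II 0.2974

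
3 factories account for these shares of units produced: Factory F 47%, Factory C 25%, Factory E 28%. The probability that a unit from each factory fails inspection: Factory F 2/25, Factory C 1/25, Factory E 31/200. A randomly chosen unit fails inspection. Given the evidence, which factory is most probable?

Factory E

Prior × likelihood for each hypothesis:
  Factory F: 0.47 × 0.08 = 0.0376
  Factory C: 0.25 × 0.04 = 0.01
  Factory E: 0.28 × 0.155 = 0.0434
Total = 0.091.
Largest term belongs to Factory E, so Factory E is most probable.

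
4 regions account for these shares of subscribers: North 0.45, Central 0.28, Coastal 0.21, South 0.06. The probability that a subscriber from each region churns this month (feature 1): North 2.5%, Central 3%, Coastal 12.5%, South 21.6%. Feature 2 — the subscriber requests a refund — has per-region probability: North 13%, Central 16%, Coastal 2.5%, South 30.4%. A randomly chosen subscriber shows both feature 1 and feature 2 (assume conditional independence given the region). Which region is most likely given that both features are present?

South

By Bayes' rule, posterior ∝ prior × likelihood:
  North: 0.45 × 0.025 × 0.13 = 0.0014625
  Central: 0.28 × 0.03 × 0.16 = 0.001344
  Coastal: 0.21 × 0.125 × 0.025 = 0.00065625
  South: 0.06 × 0.216 × 0.304 = 0.00393984
Total = 0.00740259.
Largest term belongs to South, so South is most probable.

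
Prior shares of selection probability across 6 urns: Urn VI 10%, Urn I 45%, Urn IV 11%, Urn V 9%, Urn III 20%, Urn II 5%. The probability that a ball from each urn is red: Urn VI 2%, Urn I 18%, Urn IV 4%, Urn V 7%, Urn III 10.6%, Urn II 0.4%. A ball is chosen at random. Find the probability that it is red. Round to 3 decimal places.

By Bayes' rule, posterior ∝ prior × likelihood:
  Urn VI: 0.1 × 0.02 = 0.002
  Urn I: 0.45 × 0.18 = 0.081
  Urn IV: 0.11 × 0.04 = 0.0044
  Urn V: 0.09 × 0.07 = 0.0063
  Urn III: 0.2 × 0.106 = 0.0212
  Urn II: 0.05 × 0.004 = 0.0002
P(red) = 0.002 + 0.081 + 0.0044 + 0.0063 + 0.0212 + 0.0002 = 0.1151 → 0.115.

0.115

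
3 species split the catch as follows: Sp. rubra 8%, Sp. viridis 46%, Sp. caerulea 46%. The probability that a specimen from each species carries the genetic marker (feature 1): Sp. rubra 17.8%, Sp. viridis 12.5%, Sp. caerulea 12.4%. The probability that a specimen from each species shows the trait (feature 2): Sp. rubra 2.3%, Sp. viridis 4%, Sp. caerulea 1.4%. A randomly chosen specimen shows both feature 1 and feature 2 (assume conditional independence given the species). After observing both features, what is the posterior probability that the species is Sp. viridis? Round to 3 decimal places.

By Bayes' rule, posterior ∝ prior × likelihood:
  Sp. rubra: 0.08 × 0.178 × 0.023 = 0.00032752
  Sp. viridis: 0.46 × 0.125 × 0.04 = 0.0023
  Sp. caerulea: 0.46 × 0.124 × 0.014 = 0.00079856
Normalizing constant = 0.00342608.
P(Sp. viridis | evidence) = 0.0023 / 0.00342608 ≈ 0.671.

0.671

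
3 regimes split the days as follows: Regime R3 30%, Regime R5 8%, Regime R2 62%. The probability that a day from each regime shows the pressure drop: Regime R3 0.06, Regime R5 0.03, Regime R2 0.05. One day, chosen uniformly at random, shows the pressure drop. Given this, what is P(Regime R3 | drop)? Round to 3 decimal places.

0.350

Prior × likelihood for each hypothesis:
  Regime R3: 0.3 × 0.06 = 0.018
  Regime R5: 0.08 × 0.03 = 0.0024
  Regime R2: 0.62 × 0.05 = 0.031
Normalizing constant = 0.0514.
P(Regime R3 | evidence) = 0.018 / 0.0514 ≈ 0.350.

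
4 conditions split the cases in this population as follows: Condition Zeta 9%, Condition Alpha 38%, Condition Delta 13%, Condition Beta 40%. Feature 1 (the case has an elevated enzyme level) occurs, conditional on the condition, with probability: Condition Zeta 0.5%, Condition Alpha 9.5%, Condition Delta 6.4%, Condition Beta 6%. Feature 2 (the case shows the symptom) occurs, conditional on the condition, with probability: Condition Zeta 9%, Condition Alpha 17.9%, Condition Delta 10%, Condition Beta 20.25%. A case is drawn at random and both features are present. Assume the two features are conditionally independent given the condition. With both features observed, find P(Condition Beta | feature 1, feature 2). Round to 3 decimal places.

0.399

By Bayes' rule, posterior ∝ prior × likelihood:
  Condition Zeta: 0.09 × 0.005 × 0.09 = 0.0000405
  Condition Alpha: 0.38 × 0.095 × 0.179 = 0.0064619
  Condition Delta: 0.13 × 0.064 × 0.1 = 0.000832
  Condition Beta: 0.4 × 0.06 × 0.2025 = 0.00486
Sum = 0.0121944.
P(Condition Beta | evidence) = 0.00486 / 0.0121944 ≈ 0.399.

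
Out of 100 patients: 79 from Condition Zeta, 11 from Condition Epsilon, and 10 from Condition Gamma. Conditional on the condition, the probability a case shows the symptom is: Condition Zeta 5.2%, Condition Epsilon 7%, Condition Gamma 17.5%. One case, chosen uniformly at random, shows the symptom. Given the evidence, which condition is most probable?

Prior × likelihood for each hypothesis:
  Condition Zeta: 0.79 × 0.052 = 0.04108
  Condition Epsilon: 0.11 × 0.07 = 0.0077
  Condition Gamma: 0.1 × 0.175 = 0.0175
Total = 0.06628.
Largest term belongs to Condition Zeta, so Condition Zeta is most probable.

Condition Zeta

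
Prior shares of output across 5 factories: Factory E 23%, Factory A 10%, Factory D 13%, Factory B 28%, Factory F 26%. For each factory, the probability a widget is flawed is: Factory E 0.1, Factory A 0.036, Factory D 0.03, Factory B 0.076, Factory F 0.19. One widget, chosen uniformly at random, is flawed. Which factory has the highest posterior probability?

Compute prior × likelihood for every hypothesis:
  Factory E: 0.23 × 0.1 = 0.023
  Factory A: 0.1 × 0.036 = 0.0036
  Factory D: 0.13 × 0.03 = 0.0039
  Factory B: 0.28 × 0.076 = 0.02128
  Factory F: 0.26 × 0.19 = 0.0494
Sum = 0.10118.
Largest term belongs to Factory F, so Factory F is most probable.

Factory F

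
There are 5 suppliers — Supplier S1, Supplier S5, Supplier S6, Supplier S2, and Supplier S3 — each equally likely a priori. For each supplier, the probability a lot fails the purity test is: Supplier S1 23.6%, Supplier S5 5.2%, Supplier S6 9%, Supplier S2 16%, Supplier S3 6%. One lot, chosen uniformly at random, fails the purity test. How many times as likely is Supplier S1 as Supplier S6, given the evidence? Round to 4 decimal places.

With a uniform prior (1/5 each), posterior ∝ likelihood:
  Supplier S1: 0.236
  Supplier S5: 0.052
  Supplier S6: 0.09
  Supplier S2: 0.16
  Supplier S3: 0.06
Sum = 0.598.
The ratio is 0.236 / 0.09 (the normalizer cancels) = 2.6222.

2.6222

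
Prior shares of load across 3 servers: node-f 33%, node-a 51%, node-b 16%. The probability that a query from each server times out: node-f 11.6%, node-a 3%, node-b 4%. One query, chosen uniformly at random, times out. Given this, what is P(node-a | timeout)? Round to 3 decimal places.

By Bayes' rule, posterior ∝ prior × likelihood:
  node-f: 0.33 × 0.116 = 0.03828
  node-a: 0.51 × 0.03 = 0.0153
  node-b: 0.16 × 0.04 = 0.0064
Normalizing constant = 0.05998.
P(node-a | evidence) = 0.0153 / 0.05998 ≈ 0.255.

0.255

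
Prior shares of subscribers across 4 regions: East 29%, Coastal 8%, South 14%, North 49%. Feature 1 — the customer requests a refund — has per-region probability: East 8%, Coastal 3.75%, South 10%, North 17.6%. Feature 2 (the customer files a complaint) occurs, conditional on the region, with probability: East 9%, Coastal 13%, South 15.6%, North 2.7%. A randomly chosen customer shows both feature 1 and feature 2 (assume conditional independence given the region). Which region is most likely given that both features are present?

Unnormalized posteriors (prior × likelihood):
  East: 0.29 × 0.08 × 0.09 = 0.002088
  Coastal: 0.08 × 0.0375 × 0.13 = 0.00039
  South: 0.14 × 0.1 × 0.156 = 0.002184
  North: 0.49 × 0.176 × 0.027 = 0.00232848
Normalizing constant = 0.00699048.
Largest term belongs to North, so North is most probable.

North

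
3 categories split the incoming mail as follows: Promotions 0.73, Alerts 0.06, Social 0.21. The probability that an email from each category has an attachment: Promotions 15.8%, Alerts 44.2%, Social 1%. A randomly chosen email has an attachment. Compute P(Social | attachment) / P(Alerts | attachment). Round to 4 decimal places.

0.0792

By Bayes' rule, posterior ∝ prior × likelihood:
  Promotions: 0.73 × 0.158 = 0.11534
  Alerts: 0.06 × 0.442 = 0.02652
  Social: 0.21 × 0.01 = 0.0021
Total = 0.14396.
The ratio is 0.0021 / 0.02652 (the normalizer cancels) = 0.0792.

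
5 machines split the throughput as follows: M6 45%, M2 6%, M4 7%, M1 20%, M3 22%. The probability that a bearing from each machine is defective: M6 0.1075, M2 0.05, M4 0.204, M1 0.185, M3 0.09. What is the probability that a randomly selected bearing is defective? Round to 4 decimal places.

Prior × likelihood for each hypothesis:
  M6: 0.45 × 0.1075 = 0.048375
  M2: 0.06 × 0.05 = 0.003
  M4: 0.07 × 0.204 = 0.01428
  M1: 0.2 × 0.185 = 0.037
  M3: 0.22 × 0.09 = 0.0198
P(defective) = 0.048375 + 0.003 + 0.01428 + 0.037 + 0.0198 = 0.122455 → 0.1225.

0.1225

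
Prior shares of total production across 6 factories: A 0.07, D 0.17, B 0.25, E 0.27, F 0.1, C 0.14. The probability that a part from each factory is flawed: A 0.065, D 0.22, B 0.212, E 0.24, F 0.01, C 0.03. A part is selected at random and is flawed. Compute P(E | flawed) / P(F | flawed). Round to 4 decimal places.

64.8000

Unnormalized posteriors (prior × likelihood):
  A: 0.07 × 0.065 = 0.00455
  D: 0.17 × 0.22 = 0.0374
  B: 0.25 × 0.212 = 0.053
  E: 0.27 × 0.24 = 0.0648
  F: 0.1 × 0.01 = 0.001
  C: 0.14 × 0.03 = 0.0042
Sum = 0.16495.
The ratio is 0.0648 / 0.001 (the normalizer cancels) = 64.8000.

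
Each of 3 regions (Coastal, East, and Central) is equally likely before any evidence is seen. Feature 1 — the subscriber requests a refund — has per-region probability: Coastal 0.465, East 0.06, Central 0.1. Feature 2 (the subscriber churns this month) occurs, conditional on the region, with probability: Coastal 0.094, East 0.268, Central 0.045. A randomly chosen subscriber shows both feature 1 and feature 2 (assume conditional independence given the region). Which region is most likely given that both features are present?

Since the prior is uniform, the posterior is proportional to the likelihood:
  Coastal: 0.465 × 0.094 = 0.04371
  East: 0.06 × 0.268 = 0.01608
  Central: 0.1 × 0.045 = 0.0045
Normalizing constant = 0.06429.
Largest term belongs to Coastal, so Coastal is most probable.

Coastal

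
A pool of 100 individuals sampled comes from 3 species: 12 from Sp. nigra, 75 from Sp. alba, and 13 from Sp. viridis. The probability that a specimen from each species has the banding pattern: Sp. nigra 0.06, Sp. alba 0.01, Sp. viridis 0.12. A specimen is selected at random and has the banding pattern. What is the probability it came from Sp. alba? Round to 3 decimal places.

0.248

Compute prior × likelihood for every hypothesis:
  Sp. nigra: 0.12 × 0.06 = 0.0072
  Sp. alba: 0.75 × 0.01 = 0.0075
  Sp. viridis: 0.13 × 0.12 = 0.0156
Normalizing constant = 0.0303.
P(Sp. alba | evidence) = 0.0075 / 0.0303 ≈ 0.248.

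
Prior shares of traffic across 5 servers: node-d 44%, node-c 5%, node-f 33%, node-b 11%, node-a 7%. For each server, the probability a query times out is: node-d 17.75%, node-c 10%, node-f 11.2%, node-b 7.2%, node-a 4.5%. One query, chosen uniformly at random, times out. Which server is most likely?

Unnormalized posteriors (prior × likelihood):
  node-d: 0.44 × 0.1775 = 0.0781
  node-c: 0.05 × 0.1 = 0.005
  node-f: 0.33 × 0.112 = 0.03696
  node-b: 0.11 × 0.072 = 0.00792
  node-a: 0.07 × 0.045 = 0.00315
Total = 0.13113.
Largest term belongs to node-d, so node-d is most probable.

node-d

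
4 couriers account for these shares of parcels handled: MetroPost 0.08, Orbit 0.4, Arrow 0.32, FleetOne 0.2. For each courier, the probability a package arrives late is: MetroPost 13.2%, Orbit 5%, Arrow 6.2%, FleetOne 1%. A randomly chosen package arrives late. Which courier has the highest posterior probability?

Compute prior × likelihood for every hypothesis:
  MetroPost: 0.08 × 0.132 = 0.01056
  Orbit: 0.4 × 0.05 = 0.02
  Arrow: 0.32 × 0.062 = 0.01984
  FleetOne: 0.2 × 0.01 = 0.002
Total = 0.0524.
Largest term belongs to Orbit, so Orbit is most probable.

Orbit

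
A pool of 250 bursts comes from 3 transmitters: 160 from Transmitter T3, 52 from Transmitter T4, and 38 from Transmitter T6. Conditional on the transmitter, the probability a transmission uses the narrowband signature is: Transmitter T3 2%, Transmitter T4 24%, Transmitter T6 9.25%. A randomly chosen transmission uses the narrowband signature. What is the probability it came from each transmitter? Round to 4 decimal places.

Compute prior × likelihood for every hypothesis:
  Transmitter T3: 0.64 × 0.02 = 0.0128
  Transmitter T4: 0.208 × 0.24 = 0.04992
  Transmitter T6: 0.152 × 0.0925 = 0.01406
Total = 0.07678.
P(Transmitter T3 | narrowband) = 0.0128/0.07678 ≈ 0.1667
P(Transmitter T4 | narrowband) = 0.04992/0.07678 ≈ 0.6502
P(Transmitter T6 | narrowband) = 0.01406/0.07678 ≈ 0.1831
(Check: 0.1667+0.6502+0.1831 = 1.0000.)

Transmitter T3 0.1667, Transmitter T4 0.6502, Transmitter T6 0.1831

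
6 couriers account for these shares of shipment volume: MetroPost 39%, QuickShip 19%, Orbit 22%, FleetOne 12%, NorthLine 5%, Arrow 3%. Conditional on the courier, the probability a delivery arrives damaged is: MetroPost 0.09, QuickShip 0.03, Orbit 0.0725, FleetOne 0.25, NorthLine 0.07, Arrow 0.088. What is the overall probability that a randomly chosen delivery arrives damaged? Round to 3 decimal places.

Unnormalized posteriors (prior × likelihood):
  MetroPost: 0.39 × 0.09 = 0.0351
  QuickShip: 0.19 × 0.03 = 0.0057
  Orbit: 0.22 × 0.0725 = 0.01595
  FleetOne: 0.12 × 0.25 = 0.03
  NorthLine: 0.05 × 0.07 = 0.0035
  Arrow: 0.03 × 0.088 = 0.00264
P(damaged) = 0.0351 + 0.0057 + 0.01595 + 0.03 + 0.0035 + 0.00264 = 0.09289 → 0.093.

0.093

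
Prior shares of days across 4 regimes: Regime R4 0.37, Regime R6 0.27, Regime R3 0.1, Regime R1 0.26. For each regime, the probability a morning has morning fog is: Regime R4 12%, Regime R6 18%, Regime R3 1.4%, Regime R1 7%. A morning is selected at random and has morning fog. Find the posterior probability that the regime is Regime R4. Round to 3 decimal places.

Unnormalized posteriors (prior × likelihood):
  Regime R4: 0.37 × 0.12 = 0.0444
  Regime R6: 0.27 × 0.18 = 0.0486
  Regime R3: 0.1 × 0.014 = 0.0014
  Regime R1: 0.26 × 0.07 = 0.0182
Sum = 0.1126.
P(Regime R4 | evidence) = 0.0444 / 0.1126 ≈ 0.394.

0.394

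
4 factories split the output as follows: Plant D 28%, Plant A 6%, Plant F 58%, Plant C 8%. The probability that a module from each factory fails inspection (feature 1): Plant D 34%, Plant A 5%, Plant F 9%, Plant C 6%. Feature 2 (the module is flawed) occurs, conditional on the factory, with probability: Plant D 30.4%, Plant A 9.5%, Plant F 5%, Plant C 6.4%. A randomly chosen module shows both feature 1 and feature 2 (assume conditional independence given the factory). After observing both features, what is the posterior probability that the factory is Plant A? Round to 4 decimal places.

Compute prior × likelihood for every hypothesis:
  Plant D: 0.28 × 0.34 × 0.304 = 0.0289408
  Plant A: 0.06 × 0.05 × 0.095 = 0.000285
  Plant F: 0.58 × 0.09 × 0.05 = 0.00261
  Plant C: 0.08 × 0.06 × 0.064 = 0.0003072
Normalizing constant = 0.032143.
P(Plant A | evidence) = 0.000285 / 0.032143 ≈ 0.0089.

0.0089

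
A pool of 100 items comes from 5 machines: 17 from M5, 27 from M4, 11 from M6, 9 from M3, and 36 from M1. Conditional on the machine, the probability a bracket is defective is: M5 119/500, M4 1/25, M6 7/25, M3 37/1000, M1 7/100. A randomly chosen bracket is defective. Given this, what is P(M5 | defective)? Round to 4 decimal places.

0.3659

Unnormalized posteriors (prior × likelihood):
  M5: 0.17 × 0.238 = 0.04046
  M4: 0.27 × 0.04 = 0.0108
  M6: 0.11 × 0.28 = 0.0308
  M3: 0.09 × 0.037 = 0.00333
  M1: 0.36 × 0.07 = 0.0252
Normalizing constant = 0.11059.
P(M5 | evidence) = 0.04046 / 0.11059 ≈ 0.3659.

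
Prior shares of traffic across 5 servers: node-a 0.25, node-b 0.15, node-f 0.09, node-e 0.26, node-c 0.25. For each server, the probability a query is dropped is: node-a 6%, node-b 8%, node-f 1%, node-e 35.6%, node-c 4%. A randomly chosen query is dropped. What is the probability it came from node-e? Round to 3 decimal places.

0.709

Compute prior × likelihood for every hypothesis:
  node-a: 0.25 × 0.06 = 0.015
  node-b: 0.15 × 0.08 = 0.012
  node-f: 0.09 × 0.01 = 0.0009
  node-e: 0.26 × 0.356 = 0.09256
  node-c: 0.25 × 0.04 = 0.01
Total = 0.13046.
P(node-e | evidence) = 0.09256 / 0.13046 ≈ 0.709.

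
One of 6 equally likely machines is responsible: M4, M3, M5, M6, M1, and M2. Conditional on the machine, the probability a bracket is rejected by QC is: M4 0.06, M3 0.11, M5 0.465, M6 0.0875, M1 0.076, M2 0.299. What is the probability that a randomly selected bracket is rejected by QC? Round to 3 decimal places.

With a uniform prior (1/6 each), posterior ∝ likelihood:
  M4: 0.06
  M3: 0.11
  M5: 0.465
  M6: 0.0875
  M1: 0.076
  M2: 0.299
P(rejected) = (1/6) × (0.06 + 0.11 + 0.465 + 0.0875 + 0.076 + 0.299) = 1.0975/6 ≈ 0.183.

0.183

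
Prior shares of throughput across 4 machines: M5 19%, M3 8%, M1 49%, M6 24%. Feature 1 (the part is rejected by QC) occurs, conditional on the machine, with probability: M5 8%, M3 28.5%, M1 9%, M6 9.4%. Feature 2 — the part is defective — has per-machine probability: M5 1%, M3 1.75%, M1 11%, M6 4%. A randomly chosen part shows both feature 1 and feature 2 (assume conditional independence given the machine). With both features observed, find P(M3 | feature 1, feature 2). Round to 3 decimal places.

Compute prior × likelihood for every hypothesis:
  M5: 0.19 × 0.08 × 0.01 = 0.000152
  M3: 0.08 × 0.285 × 0.0175 = 0.000399
  M1: 0.49 × 0.09 × 0.11 = 0.004851
  M6: 0.24 × 0.094 × 0.04 = 0.0009024
Sum = 0.0063044.
P(M3 | evidence) = 0.000399 / 0.0063044 ≈ 0.063.

0.063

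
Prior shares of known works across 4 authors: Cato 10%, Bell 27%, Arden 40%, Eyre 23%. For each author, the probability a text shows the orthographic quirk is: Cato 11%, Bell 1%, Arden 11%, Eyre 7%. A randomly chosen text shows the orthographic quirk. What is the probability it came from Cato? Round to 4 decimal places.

0.1491

By Bayes' rule, posterior ∝ prior × likelihood:
  Cato: 0.1 × 0.11 = 0.011
  Bell: 0.27 × 0.01 = 0.0027
  Arden: 0.4 × 0.11 = 0.044
  Eyre: 0.23 × 0.07 = 0.0161
Total = 0.0738.
P(Cato | evidence) = 0.011 / 0.0738 ≈ 0.1491.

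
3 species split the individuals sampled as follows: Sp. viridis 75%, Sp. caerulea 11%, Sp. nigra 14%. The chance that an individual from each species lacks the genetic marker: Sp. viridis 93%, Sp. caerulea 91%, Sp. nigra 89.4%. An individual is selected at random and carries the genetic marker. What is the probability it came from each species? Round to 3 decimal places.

Sp. viridis 0.680, Sp. caerulea 0.128, Sp. nigra 0.192

Taking complements, P(marker | each) = Sp. viridis 0.07, Sp. caerulea 0.09, Sp. nigra 0.106.
Compute prior × likelihood for every hypothesis:
  Sp. viridis: 0.75 × 0.07 = 0.0525
  Sp. caerulea: 0.11 × 0.09 = 0.0099
  Sp. nigra: 0.14 × 0.106 = 0.01484
Normalizing constant = 0.07724.
P(Sp. viridis | marker) = 0.0525/0.07724 ≈ 0.680
P(Sp. caerulea | marker) = 0.0099/0.07724 ≈ 0.128
P(Sp. nigra | marker) = 0.01484/0.07724 ≈ 0.192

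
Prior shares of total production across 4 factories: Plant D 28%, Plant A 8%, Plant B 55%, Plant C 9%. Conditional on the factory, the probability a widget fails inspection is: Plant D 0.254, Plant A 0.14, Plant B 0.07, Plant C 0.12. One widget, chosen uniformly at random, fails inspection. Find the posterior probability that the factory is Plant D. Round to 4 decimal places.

By Bayes' rule, posterior ∝ prior × likelihood:
  Plant D: 0.28 × 0.254 = 0.07112
  Plant A: 0.08 × 0.14 = 0.0112
  Plant B: 0.55 × 0.07 = 0.0385
  Plant C: 0.09 × 0.12 = 0.0108
Normalizing constant = 0.13162.
P(Plant D | evidence) = 0.07112 / 0.13162 ≈ 0.5403.

0.5403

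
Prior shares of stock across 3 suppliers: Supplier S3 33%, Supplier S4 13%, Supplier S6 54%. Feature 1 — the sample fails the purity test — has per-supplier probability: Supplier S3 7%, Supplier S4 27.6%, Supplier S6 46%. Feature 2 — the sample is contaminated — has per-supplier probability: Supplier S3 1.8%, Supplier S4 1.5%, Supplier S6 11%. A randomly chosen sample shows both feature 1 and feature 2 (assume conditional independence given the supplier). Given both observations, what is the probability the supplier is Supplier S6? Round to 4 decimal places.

0.9663

Compute prior × likelihood for every hypothesis:
  Supplier S3: 0.33 × 0.07 × 0.018 = 0.0004158
  Supplier S4: 0.13 × 0.276 × 0.015 = 0.0005382
  Supplier S6: 0.54 × 0.46 × 0.11 = 0.027324
Normalizing constant = 0.028278.
P(Supplier S6 | evidence) = 0.027324 / 0.028278 ≈ 0.9663.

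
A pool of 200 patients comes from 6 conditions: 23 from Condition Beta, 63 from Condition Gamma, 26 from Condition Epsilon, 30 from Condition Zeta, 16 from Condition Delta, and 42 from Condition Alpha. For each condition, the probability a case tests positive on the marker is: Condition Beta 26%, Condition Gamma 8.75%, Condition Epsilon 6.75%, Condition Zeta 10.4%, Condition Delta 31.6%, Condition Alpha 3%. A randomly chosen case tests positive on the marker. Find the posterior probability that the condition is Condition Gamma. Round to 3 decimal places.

0.243

Prior × likelihood for each hypothesis:
  Condition Beta: 0.115 × 0.26 = 0.0299
  Condition Gamma: 0.315 × 0.0875 = 0.0275625
  Condition Epsilon: 0.13 × 0.0675 = 0.008775
  Condition Zeta: 0.15 × 0.104 = 0.0156
  Condition Delta: 0.08 × 0.316 = 0.02528
  Condition Alpha: 0.21 × 0.03 = 0.0063
Total = 0.1134175.
P(Condition Gamma | evidence) = 0.0275625 / 0.1134175 ≈ 0.243.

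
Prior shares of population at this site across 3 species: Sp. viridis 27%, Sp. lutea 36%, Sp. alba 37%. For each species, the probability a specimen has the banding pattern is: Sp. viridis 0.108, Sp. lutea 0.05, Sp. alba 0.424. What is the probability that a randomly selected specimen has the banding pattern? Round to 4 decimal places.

0.2040

Prior × likelihood for each hypothesis:
  Sp. viridis: 0.27 × 0.108 = 0.02916
  Sp. lutea: 0.36 × 0.05 = 0.018
  Sp. alba: 0.37 × 0.424 = 0.15688
P(banded) = 0.02916 + 0.018 + 0.15688 = 0.20404 → 0.2040.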